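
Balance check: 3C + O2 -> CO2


Equation: 3C + O2 -> CO2
Check atoms: C: 3≠1, O: 2=2
Not balanced

No, not balanced


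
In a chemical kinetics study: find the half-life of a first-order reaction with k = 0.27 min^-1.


t½ = ln2/k = 0.693147/(0.27 min^-1)
= 2.567 min

2.567 min


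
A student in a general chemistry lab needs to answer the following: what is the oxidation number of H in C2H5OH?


H is +1 with nonmetals
Oxidation number: +1

+1


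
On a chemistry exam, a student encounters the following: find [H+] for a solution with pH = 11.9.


[H+] = 10^(-pH) = 10^(-11.9)
= 1.26×10^-12 M

1.26×10^-12 M


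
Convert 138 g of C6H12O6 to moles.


M(C6H12O6) = 180.16 g/mol
n = mass/M = 138/180.16 = 0.766 mol

0.766 mol


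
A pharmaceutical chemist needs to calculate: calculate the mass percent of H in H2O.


M(H2O) = 2×1.008 + 1×16.0 = 18.016 g/mol
Mass of H = 2 × 1.008 = 2.016 g/mol
% H = 2.016/18.016 × 100 = 11.19%

11.19%


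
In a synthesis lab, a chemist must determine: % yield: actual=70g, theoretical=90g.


% yield = actual/theoretical × 100
= 70/90 × 100
= 77.78%

77.78%


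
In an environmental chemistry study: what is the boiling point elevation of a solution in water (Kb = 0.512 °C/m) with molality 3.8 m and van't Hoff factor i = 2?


ΔTb = Kb × m × i
= 0.512 × 3.8 × 2
= 3.8912 °C

3.8912 °C


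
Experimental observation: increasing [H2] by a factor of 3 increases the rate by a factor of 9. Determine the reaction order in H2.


rate ∝ [H2]^n
3^n = 9 → n = 2
Order in H2: 2

2


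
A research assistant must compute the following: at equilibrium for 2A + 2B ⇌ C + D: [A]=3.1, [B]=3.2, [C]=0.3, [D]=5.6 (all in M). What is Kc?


Kc = [C][D]/([A]^2[B]^2)
= (0.3^1 × 5.6^1)/(3.1^2 × 3.2^2)
= 1.68/98.4064
= 0.01707

0.01707


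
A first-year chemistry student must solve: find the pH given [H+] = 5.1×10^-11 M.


pH = -log10([H+]) = -log10(5.1×10^-11)
= 11 - log10(5.1)
= 11 - 0.71
= 10.29

10.29


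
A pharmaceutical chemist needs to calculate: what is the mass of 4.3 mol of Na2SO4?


M(Na2SO4) = 142.05 g/mol
mass = n × M = 4.3 × 142.05 = 610.82 g

610.82 g


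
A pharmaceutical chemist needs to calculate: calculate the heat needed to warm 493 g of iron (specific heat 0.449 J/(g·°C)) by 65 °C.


q = mcΔT = 493 × 0.449 × 65
= 14388.21 J

14388.21 J


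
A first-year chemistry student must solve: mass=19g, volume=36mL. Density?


ρ = mass/volume
= 19/36
= 0.528 g/mL

0.528 g/mL


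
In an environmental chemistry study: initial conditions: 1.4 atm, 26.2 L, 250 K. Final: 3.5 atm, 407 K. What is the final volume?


P1V1/T1 = P2V2/T2
V2 = P1V1T2/(T1P2)
= 1.4×26.2×407/(250×3.5)
= 17.061 L

17.061 L


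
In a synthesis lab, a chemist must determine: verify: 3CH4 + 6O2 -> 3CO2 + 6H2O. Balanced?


Equation: 3CH4 + 6O2 -> 3CO2 + 6H2O
Check atoms: C: 3=3, H: 12=12, O: 12=12
Balanced

Yes, balanced


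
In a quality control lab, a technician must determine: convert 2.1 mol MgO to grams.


M(MgO) = 40.31 g/mol
mass = n × M = 2.1 × 40.31 = 84.65 g

84.65 g


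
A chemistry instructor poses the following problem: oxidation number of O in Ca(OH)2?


O is usually -2
Oxidation number: -2

-2


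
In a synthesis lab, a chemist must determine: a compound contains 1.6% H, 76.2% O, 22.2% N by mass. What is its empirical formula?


Assume 100 g sample. Moles of each element:
  H: 1.6/1.008 = 1.587 mol
  O: 76.2/16.0 = 4.763 mol
  N: 22.2/14.01 = 1.585 mol
Divide by smallest (1.585):
  H: 1.587/1.585 = 1.0
  O: 4.763/1.585 = 3.01
  N: 1.585/1.585 = 1.0
Empirical formula: HNO3

HNO3


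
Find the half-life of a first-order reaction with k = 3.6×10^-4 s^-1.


t½ = ln2/k = 0.693147/(3.6×10^-4 s^-1)
= 1925 s

1925 s


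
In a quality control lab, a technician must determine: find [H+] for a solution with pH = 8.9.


[H+] = 10^(-pH) = 10^(-8.9)
= 1.26×10^-9 M

1.26×10^-9 M


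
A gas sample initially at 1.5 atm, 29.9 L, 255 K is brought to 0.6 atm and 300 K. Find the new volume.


P1V1/T1 = P2V2/T2
V2 = P1V1T2/(T1P2)
= 1.5×29.9×300/(255×0.6)
= 87.941 L

87.941 L


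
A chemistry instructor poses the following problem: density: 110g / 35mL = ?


ρ = mass/volume
= 110/35
= 3.143 g/mL

3.143 g/mL


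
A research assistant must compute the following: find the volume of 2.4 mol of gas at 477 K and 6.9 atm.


PV = nRT  (R = 0.08206 L·atm/(mol·K))
V = nRT/P = 2.4×0.08206×477/6.9
= 13.615 L

13.615 L


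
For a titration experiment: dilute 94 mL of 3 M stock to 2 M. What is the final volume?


C1V1 = C2V2
3 × 94 = 2 × V2
V2 = 282/2 = 141.0 mL

141.0 mL


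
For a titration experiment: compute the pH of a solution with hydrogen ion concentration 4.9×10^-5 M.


pH = -log10([H+]) = -log10(4.9×10^-5)
= 5 - log10(4.9)
= 5 - 0.69
= 4.31

4.31


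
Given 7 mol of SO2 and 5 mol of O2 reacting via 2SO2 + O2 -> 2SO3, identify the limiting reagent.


Mole ratio available / coefficient:
  SO2: 7/2 = 3.500
  O2: 5/1 = 5.000
Smaller ratio is limiting.

SO2


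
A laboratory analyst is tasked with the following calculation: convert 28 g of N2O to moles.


M(N2O) = 44.02 g/mol
n = mass/M = 28/44.02 = 0.6361 mol

0.6361 mol


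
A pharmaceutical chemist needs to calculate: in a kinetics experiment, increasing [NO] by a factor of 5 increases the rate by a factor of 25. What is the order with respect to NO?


rate ∝ [NO]^n
5^n = 25 → n = 2
Order in NO: 2

2


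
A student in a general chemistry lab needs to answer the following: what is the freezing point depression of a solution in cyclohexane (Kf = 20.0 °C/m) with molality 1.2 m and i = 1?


ΔTf = Kf × m × i
= 20.0 × 1.2 × 1
= 24.0 °C

24.0 °C


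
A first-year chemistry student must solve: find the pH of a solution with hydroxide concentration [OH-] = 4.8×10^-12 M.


pOH = -log10([OH-]) = -log10(4.8×10^-12)
= 12 - log10(4.8) = 11.32
pH = 14 - pOH = 14 - 11.32 = 2.68

2.68


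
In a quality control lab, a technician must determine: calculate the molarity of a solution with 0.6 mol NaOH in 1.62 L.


M = n/V = 0.6/1.62 = 0.370 mol/L

0.370 M


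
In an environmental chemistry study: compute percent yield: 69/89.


% yield = actual/theoretical × 100
= 69/89 × 100
= 77.53%

77.53%


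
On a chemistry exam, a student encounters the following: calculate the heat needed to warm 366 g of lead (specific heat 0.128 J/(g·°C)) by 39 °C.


q = mcΔT = 366 × 0.128 × 39
= 1827.07 J

1827.07 J


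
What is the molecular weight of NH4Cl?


M(NH4Cl) = 1×14.01 + 4×1.008 + 1×35.45
= 14.01 + 4.03 + 35.45
= 53.49 g/mol

53.49 g/mol


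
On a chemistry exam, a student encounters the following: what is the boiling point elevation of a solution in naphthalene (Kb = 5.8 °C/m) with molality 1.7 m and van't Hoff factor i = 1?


ΔTb = Kb × m × i
= 5.8 × 1.7 × 1
= 9.86 °C

9.86 °C


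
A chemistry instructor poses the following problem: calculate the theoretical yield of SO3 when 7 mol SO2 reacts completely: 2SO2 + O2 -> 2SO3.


Mole ratio SO3:SO2 = 2:2
n(SO3) = 7 × 2/2 = 7.000 mol
mass = 7.000 × 80.07 = 560.49 g

560.49 g


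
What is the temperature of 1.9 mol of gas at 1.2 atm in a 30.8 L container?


PV = nRT  (R = 0.08206 L·atm/(mol·K))
T = PV/(nR) = 1.2×30.8/(1.9×0.08206)
= 36.96/0.155914
= 237.05 K

237.05 K


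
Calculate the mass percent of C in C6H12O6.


M(C6H12O6) = 6×12.01 + 12×1.008 + 6×16.0 = 180.156 g/mol
Mass of C = 6 × 12.01 = 72.06 g/mol
% C = 72.06/180.156 × 100 = 40.00%

40.00%


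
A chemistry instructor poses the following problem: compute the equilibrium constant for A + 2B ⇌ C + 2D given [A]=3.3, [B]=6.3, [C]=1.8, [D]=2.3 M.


Kc = [C][D]^2/([A][B]^2)
= (1.8^1 × 2.3^2)/(3.3^1 × 6.3^2)
= 9.522/130.977
= 0.07270

0.07270


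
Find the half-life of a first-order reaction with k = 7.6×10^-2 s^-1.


t½ = ln2/k = 0.693147/(7.6×10^-2 s^-1)
= 9.120 s

9.120 s


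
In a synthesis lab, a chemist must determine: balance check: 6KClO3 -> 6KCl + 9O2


Equation: 6KClO3 -> 6KCl + 9O2
Check atoms: Cl: 6=6, K: 6=6, O: 18=18
Balanced

Yes, balanced


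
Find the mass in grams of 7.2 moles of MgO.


M(MgO) = 40.31 g/mol
mass = n × M = 7.2 × 40.31 = 290.23 g

290.23 g


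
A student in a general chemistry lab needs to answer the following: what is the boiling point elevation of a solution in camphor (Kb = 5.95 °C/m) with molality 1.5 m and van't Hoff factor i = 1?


ΔTb = Kb × m × i
= 5.95 × 1.5 × 1
= 8.925 °C

8.925 °C


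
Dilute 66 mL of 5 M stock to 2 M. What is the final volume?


C1V1 = C2V2
5 × 66 = 2 × V2
V2 = 330/2 = 165.0 mL

165.0 mL


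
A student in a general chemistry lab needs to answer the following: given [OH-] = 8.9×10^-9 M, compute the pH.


pOH = -log10([OH-]) = -log10(8.9×10^-9)
= 9 - log10(8.9) = 8.05
pH = 14 - pOH = 14 - 8.05 = 5.95

5.95


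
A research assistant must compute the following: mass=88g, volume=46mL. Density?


ρ = mass/volume
= 88/46
= 1.913 g/mL

1.913 g/mL


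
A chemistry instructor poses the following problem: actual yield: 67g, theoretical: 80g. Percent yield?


% yield = actual/theoretical × 100
= 67/80 × 100
= 83.75%

83.75%


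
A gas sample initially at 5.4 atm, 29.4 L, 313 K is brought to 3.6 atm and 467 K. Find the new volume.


P1V1/T1 = P2V2/T2
V2 = P1V1T2/(T1P2)
= 5.4×29.4×467/(313×3.6)
= 65.798 L

65.798 L


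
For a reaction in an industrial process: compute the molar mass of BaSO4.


M(BaSO4) = 1×137.33 + 1×32.07 + 4×16.0
= 137.33 + 32.07 + 64.0
= 233.4 g/mol

233.4 g/mol


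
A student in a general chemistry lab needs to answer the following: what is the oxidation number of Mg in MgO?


Group 2 metal: +2
Oxidation number: +2

+2


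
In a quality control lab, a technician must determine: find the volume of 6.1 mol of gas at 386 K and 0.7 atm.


PV = nRT  (R = 0.08206 L·atm/(mol·K))
V = nRT/P = 6.1×0.08206×386/0.7
= 276.026 L

276.026 L


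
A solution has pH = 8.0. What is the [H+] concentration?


[H+] = 10^(-pH) = 10^(-8.0)
= 1.0×10^-8 M

1.0×10^-8 M


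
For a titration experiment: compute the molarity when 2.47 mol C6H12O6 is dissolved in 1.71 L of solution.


M = n/V = 2.47/1.71 = 1.444 mol/L

1.444 M


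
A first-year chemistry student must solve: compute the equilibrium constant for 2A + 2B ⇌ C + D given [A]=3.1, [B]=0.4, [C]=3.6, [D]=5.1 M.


Kc = [C][D]/([A]^2[B]^2)
= (3.6^1 × 5.1^1)/(3.1^2 × 0.4^2)
= 18.36/1.5376
= 11.94

11.94


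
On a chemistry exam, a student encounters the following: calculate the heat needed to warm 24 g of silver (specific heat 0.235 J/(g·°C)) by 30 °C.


q = mcΔT = 24 × 0.235 × 30
= 169.20 J

169.20 J


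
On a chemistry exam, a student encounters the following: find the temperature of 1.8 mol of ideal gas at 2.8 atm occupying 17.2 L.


PV = nRT  (R = 0.08206 L·atm/(mol·K))
T = PV/(nR) = 2.8×17.2/(1.8×0.08206)
= 48.16/0.147708
= 326.05 K

326.05 K


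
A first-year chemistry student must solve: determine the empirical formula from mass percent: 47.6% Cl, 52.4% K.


Assume 100 g sample. Moles of each element:
  Cl: 47.6/35.45 = 1.343 mol
  K: 52.4/39.1 = 1.34 mol
Divide by smallest (1.34):
  Cl: 1.343/1.34 = 1.0
  K: 1.34/1.34 = 1.0
Empirical formula: KCl

KCl


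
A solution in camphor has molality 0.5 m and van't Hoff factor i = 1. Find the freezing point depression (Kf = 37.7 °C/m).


ΔTf = Kf × m × i
= 37.7 × 0.5 × 1
= 18.85 °C

18.85 °C


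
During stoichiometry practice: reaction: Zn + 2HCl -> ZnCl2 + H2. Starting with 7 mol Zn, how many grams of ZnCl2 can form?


Mole ratio ZnCl2:Zn = 1:1
n(ZnCl2) = 7 × 1/1 = 7.000 mol
mass = 7.000 × 136.28 = 953.96 g

953.96 g


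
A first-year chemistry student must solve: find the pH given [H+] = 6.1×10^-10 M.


pH = -log10([H+]) = -log10(6.1×10^-10)
= 10 - log10(6.1)
= 10 - 0.79
= 9.21

9.21


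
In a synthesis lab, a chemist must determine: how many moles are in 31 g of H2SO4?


M(H2SO4) = 98.09 g/mol
n = mass/M = 31/98.09 = 0.316 mol

0.316 mol


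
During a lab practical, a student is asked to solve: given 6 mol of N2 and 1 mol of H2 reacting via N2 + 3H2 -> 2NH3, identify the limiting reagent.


Mole ratio available / coefficient:
  N2: 6/1 = 6.000
  H2: 1/3 = 0.333
Smaller ratio is limiting.

H2


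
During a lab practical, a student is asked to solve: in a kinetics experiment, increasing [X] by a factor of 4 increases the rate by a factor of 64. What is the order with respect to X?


rate ∝ [X]^n
4^n = 64 → n = 3
Order in X: 3

3


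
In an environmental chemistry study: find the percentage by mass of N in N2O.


M(N2O) = 2×14.01 + 1×16.0 = 44.02 g/mol
Mass of N = 2 × 14.01 = 28.02 g/mol
% N = 28.02/44.02 × 100 = 63.65%

63.65%


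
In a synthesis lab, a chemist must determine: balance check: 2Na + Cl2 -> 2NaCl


Equation: 2Na + Cl2 -> 2NaCl
Check atoms: Cl: 2=2, Na: 2=2
Balanced

Yes, balanced


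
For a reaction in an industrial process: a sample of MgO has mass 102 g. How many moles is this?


M(MgO) = 40.31 g/mol
n = mass/M = 102/40.31 = 2.5304 mol

2.5304 mol


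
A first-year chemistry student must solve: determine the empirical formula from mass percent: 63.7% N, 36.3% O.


Assume 100 g sample. Moles of each element:
  N: 63.7/14.01 = 4.547 mol
  O: 36.3/16.0 = 2.269 mol
Divide by smallest (2.269):
  N: 4.547/2.269 = 2.0
  O: 2.269/2.269 = 1.0
Empirical formula: N2O

N2O


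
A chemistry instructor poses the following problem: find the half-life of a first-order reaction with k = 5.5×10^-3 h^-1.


t½ = ln2/k = 0.693147/(5.5×10^-3 h^-1)
= 126.0 h

126.0 h


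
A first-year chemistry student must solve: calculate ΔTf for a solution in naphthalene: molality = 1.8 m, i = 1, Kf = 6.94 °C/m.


ΔTf = Kf × m × i
= 6.94 × 1.8 × 1
= 12.492 °C

12.492 °C


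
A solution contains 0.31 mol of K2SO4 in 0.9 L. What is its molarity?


M = n/V = 0.31/0.9 = 0.344 mol/L

0.344 M


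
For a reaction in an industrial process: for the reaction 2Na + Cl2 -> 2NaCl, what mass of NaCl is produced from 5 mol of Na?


Mole ratio NaCl:Na = 2:2
n(NaCl) = 5 × 2/2 = 5.000 mol
mass = 5.000 × 58.44 = 292.2 g

292.2 g


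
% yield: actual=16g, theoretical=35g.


% yield = actual/theoretical × 100
= 16/35 × 100
= 45.71%

45.71%


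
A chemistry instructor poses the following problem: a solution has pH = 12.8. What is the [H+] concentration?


[H+] = 10^(-pH) = 10^(-12.8)
= 1.58×10^-13 M

1.58×10^-13 M


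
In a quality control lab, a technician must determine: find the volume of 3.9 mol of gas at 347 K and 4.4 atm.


PV = nRT  (R = 0.08206 L·atm/(mol·K))
V = nRT/P = 3.9×0.08206×347/4.4
= 25.239 L

25.239 L


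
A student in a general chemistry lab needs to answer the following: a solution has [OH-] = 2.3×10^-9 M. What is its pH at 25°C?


pOH = -log10([OH-]) = -log10(2.3×10^-9)
= 9 - log10(2.3) = 8.64
pH = 14 - pOH = 14 - 8.64 = 5.36

5.36


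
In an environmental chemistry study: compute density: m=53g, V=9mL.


ρ = mass/volume
= 53/9
= 5.889 g/mL

5.889 g/mL


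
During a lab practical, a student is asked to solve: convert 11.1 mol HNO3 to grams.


M(HNO3) = 63.02 g/mol
mass = n × M = 11.1 × 63.02 = 699.52 g

699.52 g


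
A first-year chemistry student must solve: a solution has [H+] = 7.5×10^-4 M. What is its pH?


pH = -log10([H+]) = -log10(7.5×10^-4)
= 4 - log10(7.5)
= 4 - 0.88
= 3.12

3.12


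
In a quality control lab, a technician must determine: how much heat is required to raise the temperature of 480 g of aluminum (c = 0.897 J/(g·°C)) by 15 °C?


q = mcΔT = 480 × 0.897 × 15
= 6458.40 J

6458.40 J


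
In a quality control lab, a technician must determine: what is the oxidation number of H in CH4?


H is +1 with nonmetals
Oxidation number: +1

+1


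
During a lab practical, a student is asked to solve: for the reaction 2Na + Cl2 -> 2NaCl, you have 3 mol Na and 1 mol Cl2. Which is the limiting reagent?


Mole ratio available / coefficient:
  Na: 3/2 = 1.500
  Cl2: 1/1 = 1.000
Smaller ratio is limiting.

Cl2


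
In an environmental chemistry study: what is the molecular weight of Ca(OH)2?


M(Ca(OH)2) = 1×40.08 + 2×16.0 + 2×1.008
= 40.08 + 32.0 + 2.02
= 74.1 g/mol

74.1 g/mol


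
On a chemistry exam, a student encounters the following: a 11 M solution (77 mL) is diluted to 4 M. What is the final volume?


C1V1 = C2V2
11 × 77 = 4 × V2
V2 = 847/4 = 211.75 mL

211.75 mL


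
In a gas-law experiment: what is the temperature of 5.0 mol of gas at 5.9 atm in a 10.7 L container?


PV = nRT  (R = 0.08206 L·atm/(mol·K))
T = PV/(nR) = 5.9×10.7/(5.0×0.08206)
= 63.13/0.410300
= 153.86 K

153.86 K


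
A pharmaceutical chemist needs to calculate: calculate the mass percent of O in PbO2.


M(PbO2) = 1×207.2 + 2×16.0 = 239.20 g/mol
Mass of O = 2 × 16.0 = 32.00 g/mol
% O = 32.00/239.20 × 100 = 13.38%

13.38%


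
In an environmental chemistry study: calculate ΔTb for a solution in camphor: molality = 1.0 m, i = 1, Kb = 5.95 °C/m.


ΔTb = Kb × m × i
= 5.95 × 1.0 × 1
= 5.95 °C

5.95 °C


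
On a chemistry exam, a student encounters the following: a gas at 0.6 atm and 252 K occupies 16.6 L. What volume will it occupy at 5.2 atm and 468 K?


P1V1/T1 = P2V2/T2
V2 = P1V1T2/(T1P2)
= 0.6×16.6×468/(252×5.2)
= 3.557 L

3.557 L


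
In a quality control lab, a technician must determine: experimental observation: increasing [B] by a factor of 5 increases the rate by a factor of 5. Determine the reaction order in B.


rate ∝ [B]^n
5^n = 5 → n = 1
Order in B: 1

1


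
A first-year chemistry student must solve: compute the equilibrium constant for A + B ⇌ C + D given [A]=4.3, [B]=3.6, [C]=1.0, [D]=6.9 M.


Kc = [C][D]/([A][B])
= (1.0^1 × 6.9^1)/(4.3^1 × 3.6^1)
= 6.9/15.48
= 0.4457

0.4457


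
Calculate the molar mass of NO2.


M(NO2) = 1×14.01 + 2×16.0
= 14.01 + 32.0
= 46.01 g/mol

46.01 g/mol


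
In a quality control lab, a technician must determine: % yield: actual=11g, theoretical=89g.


% yield = actual/theoretical × 100
= 11/89 × 100
= 12.36%

12.36%


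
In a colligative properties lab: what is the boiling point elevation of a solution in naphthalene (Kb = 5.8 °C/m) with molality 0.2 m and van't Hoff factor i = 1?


ΔTb = Kb × m × i
= 5.8 × 0.2 × 1
= 1.16 °C

1.16 °C


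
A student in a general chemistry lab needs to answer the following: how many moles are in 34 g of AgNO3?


M(AgNO3) = 169.88 g/mol
n = mass/M = 34/169.88 = 0.2001 mol

0.2001 mol


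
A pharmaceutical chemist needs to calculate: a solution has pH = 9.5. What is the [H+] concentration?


[H+] = 10^(-pH) = 10^(-9.5)
= 3.16×10^-10 M

3.16×10^-10 M


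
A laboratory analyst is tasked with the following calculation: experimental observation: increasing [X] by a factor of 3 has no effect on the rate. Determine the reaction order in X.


rate ∝ [X]^n
rate ∝ [X]^0
Order in X: 0

0


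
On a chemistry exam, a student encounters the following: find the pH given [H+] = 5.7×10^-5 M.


pH = -log10([H+]) = -log10(5.7×10^-5)
= 5 - log10(5.7)
= 5 - 0.76
= 4.24

4.24


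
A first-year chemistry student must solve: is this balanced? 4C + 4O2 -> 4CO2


Equation: 4C + 4O2 -> 4CO2
Check atoms: C: 4=4, O: 8=8
Balanced

Yes, balanced


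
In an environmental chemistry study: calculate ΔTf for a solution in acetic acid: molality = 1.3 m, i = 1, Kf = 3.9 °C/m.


ΔTf = Kf × m × i
= 3.9 × 1.3 × 1
= 5.07 °C

5.07 °C


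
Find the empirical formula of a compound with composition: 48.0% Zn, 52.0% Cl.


Assume 100 g sample. Moles of each element:
  Zn: 48.0/65.38 = 0.734 mol
  Cl: 52.0/35.45 = 1.467 mol
Divide by smallest (0.734):
  Zn: 0.734/0.734 = 1.0
  Cl: 1.467/0.734 = 2.0
Empirical formula: ZnCl2

ZnCl2


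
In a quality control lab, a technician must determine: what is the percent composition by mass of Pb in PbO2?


M(PbO2) = 1×207.2 + 2×16.0 = 239.20 g/mol
Mass of Pb = 1 × 207.2 = 207.20 g/mol
% Pb = 207.20/239.20 × 100 = 86.62%

86.62%


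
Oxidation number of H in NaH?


H with a metal (hydride): -1
Oxidation number: -1

-1


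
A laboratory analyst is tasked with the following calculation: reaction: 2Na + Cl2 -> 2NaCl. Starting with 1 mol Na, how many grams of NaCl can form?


Mole ratio NaCl:Na = 2:2
n(NaCl) = 1 × 2/2 = 1.000 mol
mass = 1.000 × 58.44 = 58.44 g

58.44 g


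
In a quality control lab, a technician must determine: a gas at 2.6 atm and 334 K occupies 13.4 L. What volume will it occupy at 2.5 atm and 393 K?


P1V1/T1 = P2V2/T2
V2 = P1V1T2/(T1P2)
= 2.6×13.4×393/(334×2.5)
= 16.398 L

16.398 L


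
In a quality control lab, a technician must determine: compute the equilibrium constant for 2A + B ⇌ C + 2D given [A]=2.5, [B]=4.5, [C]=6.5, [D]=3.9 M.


Kc = [C][D]^2/([A]^2[B])
= (6.5^1 × 3.9^2)/(2.5^2 × 4.5^1)
= 98.865/28.125
= 3.515

3.515


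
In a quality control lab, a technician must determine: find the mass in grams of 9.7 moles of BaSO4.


M(BaSO4) = 233.4 g/mol
mass = n × M = 9.7 × 233.4 = 2263.98 g

2263.98 g


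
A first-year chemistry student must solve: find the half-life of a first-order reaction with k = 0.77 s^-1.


t½ = ln2/k = 0.693147/(0.77 s^-1)
= 0.9002 s

0.9002 s


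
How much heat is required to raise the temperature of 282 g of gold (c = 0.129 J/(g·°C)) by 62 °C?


q = mcΔT = 282 × 0.129 × 62
= 2255.44 J

2255.44 J


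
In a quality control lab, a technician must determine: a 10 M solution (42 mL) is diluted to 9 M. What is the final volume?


C1V1 = C2V2
10 × 42 = 9 × V2
V2 = 420/9 = 46.67 mL

46.67 mL


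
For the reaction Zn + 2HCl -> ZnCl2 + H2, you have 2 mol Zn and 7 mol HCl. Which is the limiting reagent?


Mole ratio available / coefficient:
  Zn: 2/1 = 2.000
  HCl: 7/2 = 3.500
Smaller ratio is limiting.

Zn


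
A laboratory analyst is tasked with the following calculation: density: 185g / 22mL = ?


ρ = mass/volume
= 185/22
= 8.409 g/mL

8.409 g/mL


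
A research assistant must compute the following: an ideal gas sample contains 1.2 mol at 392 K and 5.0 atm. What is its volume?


PV = nRT  (R = 0.08206 L·atm/(mol·K))
V = nRT/P = 1.2×0.08206×392/5.0
= 7.72 L

7.72 L


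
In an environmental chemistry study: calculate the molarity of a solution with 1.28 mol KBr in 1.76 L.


M = n/V = 1.28/1.76 = 0.727 mol/L

0.727 M


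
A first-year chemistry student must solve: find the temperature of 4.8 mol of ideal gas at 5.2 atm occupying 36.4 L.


PV = nRT  (R = 0.08206 L·atm/(mol·K))
T = PV/(nR) = 5.2×36.4/(4.8×0.08206)
= 189.28/0.393888
= 480.54 K

480.54 K


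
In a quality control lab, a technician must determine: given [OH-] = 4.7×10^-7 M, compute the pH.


pOH = -log10([OH-]) = -log10(4.7×10^-7)
= 7 - log10(4.7) = 6.33
pH = 14 - pOH = 14 - 6.33 = 7.67

7.67


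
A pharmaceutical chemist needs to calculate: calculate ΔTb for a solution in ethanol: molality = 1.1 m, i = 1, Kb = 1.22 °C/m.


ΔTb = Kb × m × i
= 1.22 × 1.1 × 1
= 1.342 °C

1.342 °C


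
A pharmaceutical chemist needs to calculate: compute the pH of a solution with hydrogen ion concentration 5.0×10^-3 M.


pH = -log10([H+]) = -log10(5.0×10^-3)
= 3 - log10(5.0)
= 3 - 0.7
= 2.3

2.3


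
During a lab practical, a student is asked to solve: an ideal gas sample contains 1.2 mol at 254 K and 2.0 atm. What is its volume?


PV = nRT  (R = 0.08206 L·atm/(mol·K))
V = nRT/P = 1.2×0.08206×254/2.0
= 12.506 L

12.506 L


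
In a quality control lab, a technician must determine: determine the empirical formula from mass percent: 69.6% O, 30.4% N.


Assume 100 g sample. Moles of each element:
  O: 69.6/16.0 = 4.35 mol
  N: 30.4/14.01 = 2.17 mol
Divide by smallest (2.17):
  O: 4.35/2.17 = 2.0
  N: 2.17/2.17 = 1.0
Empirical formula: NO2

NO2


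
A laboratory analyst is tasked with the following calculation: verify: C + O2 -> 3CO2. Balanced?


Equation: C + O2 -> 3CO2
Check atoms: C: 1≠3, O: 2≠6
Not balanced

No, not balanced


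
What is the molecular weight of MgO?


M(MgO) = 1×24.31 + 1×16.0
= 24.31 + 16.0
= 40.31 g/mol

40.31 g/mol


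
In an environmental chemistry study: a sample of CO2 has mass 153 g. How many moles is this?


M(CO2) = 44.01 g/mol
n = mass/M = 153/44.01 = 3.4765 mol

3.4765 mol


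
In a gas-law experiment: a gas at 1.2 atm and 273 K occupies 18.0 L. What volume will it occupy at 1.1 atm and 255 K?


P1V1/T1 = P2V2/T2
V2 = P1V1T2/(T1P2)
= 1.2×18.0×255/(273×1.1)
= 18.342 L

18.342 L


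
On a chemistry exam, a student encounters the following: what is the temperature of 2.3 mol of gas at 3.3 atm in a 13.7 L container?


PV = nRT  (R = 0.08206 L·atm/(mol·K))
T = PV/(nR) = 3.3×13.7/(2.3×0.08206)
= 45.21/0.188738
= 239.54 K

239.54 K


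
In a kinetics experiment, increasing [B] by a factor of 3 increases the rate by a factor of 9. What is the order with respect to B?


rate ∝ [B]^n
3^n = 9 → n = 2
Order in B: 2

2


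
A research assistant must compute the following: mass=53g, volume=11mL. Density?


ρ = mass/volume
= 53/11
= 4.818 g/mL

4.818 g/mL


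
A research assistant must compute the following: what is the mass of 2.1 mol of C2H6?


M(C2H6) = 30.07 g/mol
mass = n × M = 2.1 × 30.07 = 63.15 g

63.15 g


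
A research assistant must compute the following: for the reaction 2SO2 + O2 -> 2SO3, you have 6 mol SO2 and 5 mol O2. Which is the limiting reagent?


Mole ratio available / coefficient:
  SO2: 6/2 = 3.000
  O2: 5/1 = 5.000
Smaller ratio is limiting.

SO2


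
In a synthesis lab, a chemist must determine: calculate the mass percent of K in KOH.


M(KOH) = 1×39.1 + 1×16.0 + 1×1.008 = 56.108 g/mol
Mass of K = 1 × 39.1 = 39.10 g/mol
% K = 39.10/56.108 × 100 = 69.69%

69.69%


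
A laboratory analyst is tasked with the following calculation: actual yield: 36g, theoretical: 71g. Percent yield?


% yield = actual/theoretical × 100
= 36/71 × 100
= 50.7%

50.7%


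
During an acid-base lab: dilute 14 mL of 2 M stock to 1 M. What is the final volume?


C1V1 = C2V2
2 × 14 = 1 × V2
V2 = 28/1 = 28.0 mL

28.0 mL


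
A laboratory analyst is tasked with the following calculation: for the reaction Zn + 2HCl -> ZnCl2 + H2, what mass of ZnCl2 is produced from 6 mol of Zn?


Mole ratio ZnCl2:Zn = 1:1
n(ZnCl2) = 6 × 1/1 = 6.000 mol
mass = 6.000 × 136.28 = 817.68 g

817.68 g


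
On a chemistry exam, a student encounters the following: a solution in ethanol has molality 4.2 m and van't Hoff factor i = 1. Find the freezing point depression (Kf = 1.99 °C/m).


ΔTf = Kf × m × i
= 1.99 × 4.2 × 1
= 8.358 °C

8.358 °C


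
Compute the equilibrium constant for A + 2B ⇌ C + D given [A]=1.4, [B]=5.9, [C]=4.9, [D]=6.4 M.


Kc = [C][D]/([A][B]^2)
= (4.9^1 × 6.4^1)/(1.4^1 × 5.9^2)
= 31.36/48.734
= 0.6435

0.6435


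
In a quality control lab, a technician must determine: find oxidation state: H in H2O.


H is +1 with nonmetals
Oxidation number: +1

+1


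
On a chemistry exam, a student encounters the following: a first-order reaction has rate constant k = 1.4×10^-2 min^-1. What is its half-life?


t½ = ln2/k = 0.693147/(1.4×10^-2 min^-1)
= 49.51 min

49.51 min


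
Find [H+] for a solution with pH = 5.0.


[H+] = 10^(-pH) = 10^(-5.0)
= 1.0×10^-5 M

1.0×10^-5 M


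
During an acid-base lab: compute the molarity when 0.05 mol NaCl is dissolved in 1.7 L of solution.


M = n/V = 0.05/1.7 = 0.029 mol/L

0.029 M


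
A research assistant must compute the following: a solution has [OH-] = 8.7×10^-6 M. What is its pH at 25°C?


pOH = -log10([OH-]) = -log10(8.7×10^-6)
= 6 - log10(8.7) = 5.06
pH = 14 - pOH = 14 - 5.06 = 8.94

8.94


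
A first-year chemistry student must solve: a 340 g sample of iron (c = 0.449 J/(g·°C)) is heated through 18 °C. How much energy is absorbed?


q = mcΔT = 340 × 0.449 × 18
= 2747.88 J

2747.88 J


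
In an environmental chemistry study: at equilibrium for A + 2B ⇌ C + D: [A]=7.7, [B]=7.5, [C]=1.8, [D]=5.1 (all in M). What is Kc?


Kc = [C][D]/([A][B]^2)
= (1.8^1 × 5.1^1)/(7.7^1 × 7.5^2)
= 9.18/433.125
= 0.02119

0.02119


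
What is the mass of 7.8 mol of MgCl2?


M(MgCl2) = 95.21 g/mol
mass = n × M = 7.8 × 95.21 = 742.64 g

742.64 g


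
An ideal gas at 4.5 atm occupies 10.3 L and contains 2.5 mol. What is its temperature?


PV = nRT  (R = 0.08206 L·atm/(mol·K))
T = PV/(nR) = 4.5×10.3/(2.5×0.08206)
= 46.35/0.205150
= 225.93 K

225.93 K


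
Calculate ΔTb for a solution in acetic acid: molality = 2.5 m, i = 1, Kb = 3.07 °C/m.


ΔTb = Kb × m × i
= 3.07 × 2.5 × 1
= 7.675 °C

7.675 °C


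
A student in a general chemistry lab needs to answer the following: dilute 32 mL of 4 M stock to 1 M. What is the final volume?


C1V1 = C2V2
4 × 32 = 1 × V2
V2 = 128/1 = 128.0 mL

128.0 mL


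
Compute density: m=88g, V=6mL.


ρ = mass/volume
= 88/6
= 14.667 g/mL

14.667 g/mL


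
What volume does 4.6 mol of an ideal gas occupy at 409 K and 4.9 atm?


PV = nRT  (R = 0.08206 L·atm/(mol·K))
V = nRT/P = 4.6×0.08206×409/4.9
= 31.508 L

31.508 L


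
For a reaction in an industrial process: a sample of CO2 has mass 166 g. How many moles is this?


M(CO2) = 44.01 g/mol
n = mass/M = 166/44.01 = 3.7719 mol

3.7719 mol


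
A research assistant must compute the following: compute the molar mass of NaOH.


M(NaOH) = 1×22.99 + 1×16.0 + 1×1.008
= 22.99 + 16.0 + 1.01
= 40.0 g/mol

40.0 g/mol


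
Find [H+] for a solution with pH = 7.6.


[H+] = 10^(-pH) = 10^(-7.6)
= 2.51×10^-8 M

2.51×10^-8 M


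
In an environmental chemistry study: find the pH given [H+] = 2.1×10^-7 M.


pH = -log10([H+]) = -log10(2.1×10^-7)
= 7 - log10(2.1)
= 7 - 0.32
= 6.68

6.68


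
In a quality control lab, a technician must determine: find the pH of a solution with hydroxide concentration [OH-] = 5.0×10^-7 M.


pOH = -log10([OH-]) = -log10(5.0×10^-7)
= 7 - log10(5.0) = 6.3
pH = 14 - pOH = 14 - 6.3 = 7.7

7.7


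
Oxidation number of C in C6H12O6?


6x + 12(+1) + 6(-2) = 0, so x = +0
Oxidation number: +0

+0


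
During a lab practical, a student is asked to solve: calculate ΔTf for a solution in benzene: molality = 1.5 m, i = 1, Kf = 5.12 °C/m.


ΔTf = Kf × m × i
= 5.12 × 1.5 × 1
= 7.68 °C

7.68 °C


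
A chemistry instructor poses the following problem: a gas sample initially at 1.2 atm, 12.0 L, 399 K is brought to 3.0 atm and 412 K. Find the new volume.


P1V1/T1 = P2V2/T2
V2 = P1V1T2/(T1P2)
= 1.2×12.0×412/(399×3.0)
= 4.956 L

4.956 L


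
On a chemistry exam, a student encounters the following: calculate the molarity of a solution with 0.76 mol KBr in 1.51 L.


M = n/V = 0.76/1.51 = 0.503 mol/L

0.503 M


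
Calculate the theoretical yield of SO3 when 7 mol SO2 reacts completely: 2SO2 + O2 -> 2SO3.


Mole ratio SO3:SO2 = 2:2
n(SO3) = 7 × 2/2 = 7.000 mol
mass = 7.000 × 80.07 = 560.49 g

560.49 g


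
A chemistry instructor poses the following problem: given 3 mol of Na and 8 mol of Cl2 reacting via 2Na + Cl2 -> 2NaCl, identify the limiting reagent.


Mole ratio available / coefficient:
  Na: 3/2 = 1.500
  Cl2: 8/1 = 8.000
Smaller ratio is limiting.

Na


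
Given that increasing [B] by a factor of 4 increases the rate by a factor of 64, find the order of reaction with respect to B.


rate ∝ [B]^n
4^n = 64 → n = 3
Order in B: 3

3


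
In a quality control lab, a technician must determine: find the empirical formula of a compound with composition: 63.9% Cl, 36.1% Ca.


Assume 100 g sample. Moles of each element:
  Cl: 63.9/35.45 = 1.803 mol
  Ca: 36.1/40.08 = 0.901 mol
Divide by smallest (0.901):
  Cl: 1.803/0.901 = 2.0
  Ca: 0.901/0.901 = 1.0
Empirical formula: CaCl2

CaCl2


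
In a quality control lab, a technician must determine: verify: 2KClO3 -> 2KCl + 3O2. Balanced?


Equation: 2KClO3 -> 2KCl + 3O2
Check atoms: Cl: 2=2, K: 2=2, O: 6=6
Balanced

Yes, balanced


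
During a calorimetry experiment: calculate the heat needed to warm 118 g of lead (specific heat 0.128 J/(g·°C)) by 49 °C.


q = mcΔT = 118 × 0.128 × 49
= 740.10 J

740.10 J


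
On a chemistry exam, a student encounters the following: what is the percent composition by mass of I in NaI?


M(NaI) = 1×22.99 + 1×126.9 = 149.89 g/mol
Mass of I = 1 × 126.9 = 126.90 g/mol
% I = 126.90/149.89 × 100 = 84.66%

84.66%


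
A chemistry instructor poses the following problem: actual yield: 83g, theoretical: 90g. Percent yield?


% yield = actual/theoretical × 100
= 83/90 × 100
= 92.22%

92.22%


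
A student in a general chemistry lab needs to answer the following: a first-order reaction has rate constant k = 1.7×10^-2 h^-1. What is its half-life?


t½ = ln2/k = 0.693147/(1.7×10^-2 h^-1)
= 40.77 h

40.77 h


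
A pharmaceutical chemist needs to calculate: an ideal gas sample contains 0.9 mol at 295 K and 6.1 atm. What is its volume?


PV = nRT  (R = 0.08206 L·atm/(mol·K))
V = nRT/P = 0.9×0.08206×295/6.1
= 3.572 L

3.572 L


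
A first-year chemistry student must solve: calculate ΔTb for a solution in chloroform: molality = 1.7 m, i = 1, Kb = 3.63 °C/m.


ΔTb = Kb × m × i
= 3.63 × 1.7 × 1
= 6.171 °C

6.171 °C


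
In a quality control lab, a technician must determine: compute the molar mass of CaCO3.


M(CaCO3) = 1×40.08 + 1×12.01 + 3×16.0
= 40.08 + 12.01 + 48.0
= 100.09 g/mol

100.09 g/mol


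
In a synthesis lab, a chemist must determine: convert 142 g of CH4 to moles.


M(CH4) = 16.04 g/mol
n = mass/M = 142/16.04 = 8.8529 mol

8.8529 mol


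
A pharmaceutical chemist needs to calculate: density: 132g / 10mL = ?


ρ = mass/volume
= 132/10
= 13.2 g/mL

13.2 g/mL


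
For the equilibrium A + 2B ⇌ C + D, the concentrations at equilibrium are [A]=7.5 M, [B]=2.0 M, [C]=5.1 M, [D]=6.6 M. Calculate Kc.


Kc = [C][D]/([A][B]^2)
= (5.1^1 × 6.6^1)/(7.5^1 × 2.0^2)
= 33.66/30
= 1.122

1.122


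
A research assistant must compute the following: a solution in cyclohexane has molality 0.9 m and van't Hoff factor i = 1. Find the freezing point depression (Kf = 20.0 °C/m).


ΔTf = Kf × m × i
= 20.0 × 0.9 × 1
= 18.0 °C

18.0 °C


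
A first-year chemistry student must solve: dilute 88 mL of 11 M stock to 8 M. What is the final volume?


C1V1 = C2V2
11 × 88 = 8 × V2
V2 = 968/8 = 121.0 mL

121.0 mL


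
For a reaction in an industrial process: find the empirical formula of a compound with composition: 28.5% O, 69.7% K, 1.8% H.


Assume 100 g sample. Moles of each element:
  O: 28.5/16.0 = 1.781 mol
  K: 69.7/39.1 = 1.783 mol
  H: 1.8/1.008 = 1.786 mol
Divide by smallest (1.781):
  O: 1.781/1.781 = 1.0
  K: 1.783/1.781 = 1.0
  H: 1.786/1.781 = 1.0
Empirical formula: KOH

KOH


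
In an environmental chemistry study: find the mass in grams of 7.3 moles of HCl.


M(HCl) = 36.46 g/mol
mass = n × M = 7.3 × 36.46 = 266.16 g

266.16 g


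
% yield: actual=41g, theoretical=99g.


% yield = actual/theoretical × 100
= 41/99 × 100
= 41.41%

41.41%


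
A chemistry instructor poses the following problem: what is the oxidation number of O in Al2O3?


O is usually -2
Oxidation number: -2

-2


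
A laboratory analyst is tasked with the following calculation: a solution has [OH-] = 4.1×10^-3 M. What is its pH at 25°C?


pOH = -log10([OH-]) = -log10(4.1×10^-3)
= 3 - log10(4.1) = 2.39
pH = 14 - pOH = 14 - 2.39 = 11.61

11.61


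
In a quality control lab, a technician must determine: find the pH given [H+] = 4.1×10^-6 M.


pH = -log10([H+]) = -log10(4.1×10^-6)
= 6 - log10(4.1)
= 6 - 0.61
= 5.39

5.39


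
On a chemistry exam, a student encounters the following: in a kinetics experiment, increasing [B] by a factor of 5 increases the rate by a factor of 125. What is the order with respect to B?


rate ∝ [B]^n
5^n = 125 → n = 3
Order in B: 3

3


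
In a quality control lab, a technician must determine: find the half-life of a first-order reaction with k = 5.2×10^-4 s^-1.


t½ = ln2/k = 0.693147/(5.2×10^-4 s^-1)
= 1333 s

1333 s


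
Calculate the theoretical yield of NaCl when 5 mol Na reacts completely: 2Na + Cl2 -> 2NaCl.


Mole ratio NaCl:Na = 2:2
n(NaCl) = 5 × 2/2 = 5.000 mol
mass = 5.000 × 58.44 = 292.2 g

292.2 g


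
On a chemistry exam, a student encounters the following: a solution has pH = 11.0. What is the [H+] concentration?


[H+] = 10^(-pH) = 10^(-11.0)
= 1.0×10^-11 M

1.0×10^-11 M


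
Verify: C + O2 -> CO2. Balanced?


Equation: C + O2 -> CO2
Check atoms: C: 1=1, O: 2=2
Balanced

Yes, balanced


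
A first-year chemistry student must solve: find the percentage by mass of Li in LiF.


M(LiF) = 1×6.94 + 1×19.0 = 25.94 g/mol
Mass of Li = 1 × 6.94 = 6.94 g/mol
% Li = 6.94/25.94 × 100 = 26.75%

26.75%


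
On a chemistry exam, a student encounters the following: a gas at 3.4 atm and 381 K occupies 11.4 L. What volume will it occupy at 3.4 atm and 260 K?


P1V1/T1 = P2V2/T2
V2 = P1V1T2/(T1P2)
= 3.4×11.4×260/(381×3.4)
= 7.78 L

7.78 L


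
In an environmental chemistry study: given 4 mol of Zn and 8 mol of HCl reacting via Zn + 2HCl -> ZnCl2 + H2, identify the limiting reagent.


Mole ratio available / coefficient:
  Zn: 4/1 = 4.000
  HCl: 8/2 = 4.000
Smaller ratio is limiting.

neither (stoichiometric); Zn and HCl are fully consumed


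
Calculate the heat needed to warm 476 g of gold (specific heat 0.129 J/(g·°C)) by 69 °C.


q = mcΔT = 476 × 0.129 × 69
= 4236.88 J

4236.88 J


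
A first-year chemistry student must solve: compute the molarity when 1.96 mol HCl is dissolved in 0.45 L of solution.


M = n/V = 1.96/0.45 = 4.356 mol/L

4.356 M


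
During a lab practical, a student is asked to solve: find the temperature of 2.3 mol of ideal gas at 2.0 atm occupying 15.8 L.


PV = nRT  (R = 0.08206 L·atm/(mol·K))
T = PV/(nR) = 2.0×15.8/(2.3×0.08206)
= 31.60/0.188738
= 167.43 K

167.43 K


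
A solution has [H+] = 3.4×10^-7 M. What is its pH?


pH = -log10([H+]) = -log10(3.4×10^-7)
= 7 - log10(3.4)
= 7 - 0.53
= 6.47

6.47


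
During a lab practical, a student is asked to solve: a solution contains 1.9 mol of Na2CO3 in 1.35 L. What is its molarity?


M = n/V = 1.9/1.35 = 1.407 mol/L

1.407 M


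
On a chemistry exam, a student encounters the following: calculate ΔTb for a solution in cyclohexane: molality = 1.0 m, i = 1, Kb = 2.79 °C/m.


ΔTb = Kb × m × i
= 2.79 × 1.0 × 1
= 2.79 °C

2.79 °C


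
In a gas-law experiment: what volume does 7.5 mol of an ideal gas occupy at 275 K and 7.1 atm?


PV = nRT  (R = 0.08206 L·atm/(mol·K))
V = nRT/P = 7.5×0.08206×275/7.1
= 23.838 L

23.838 L


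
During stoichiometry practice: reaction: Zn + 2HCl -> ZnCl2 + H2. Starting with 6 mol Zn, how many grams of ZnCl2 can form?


Mole ratio ZnCl2:Zn = 1:1
n(ZnCl2) = 6 × 1/1 = 6.000 mol
mass = 6.000 × 136.28 = 817.68 g

817.68 g


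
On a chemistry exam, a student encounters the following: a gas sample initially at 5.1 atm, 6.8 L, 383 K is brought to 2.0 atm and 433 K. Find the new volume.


P1V1/T1 = P2V2/T2
V2 = P1V1T2/(T1P2)
= 5.1×6.8×433/(383×2.0)
= 19.604 L

19.604 L


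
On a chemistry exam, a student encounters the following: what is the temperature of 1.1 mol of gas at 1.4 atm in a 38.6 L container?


PV = nRT  (R = 0.08206 L·atm/(mol·K))
T = PV/(nR) = 1.4×38.6/(1.1×0.08206)
= 54.04/0.090266
= 598.68 K

598.68 K
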